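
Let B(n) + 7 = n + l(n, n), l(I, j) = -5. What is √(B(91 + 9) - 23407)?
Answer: 3*I*√2591 ≈ 152.71*I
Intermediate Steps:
B(n) = -12 + n (B(n) = -7 + (n - 5) = -7 + (-5 + n) = -12 + n)
√(B(91 + 9) - 23407) = √((-12 + (91 + 9)) - 23407) = √((-12 + 100) - 23407) = √(88 - 23407) = √(-23319) = 3*I*√2591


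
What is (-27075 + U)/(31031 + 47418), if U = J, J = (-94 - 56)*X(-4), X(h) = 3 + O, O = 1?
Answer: -27675/78449 ≈ -0.35278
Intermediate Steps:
X(h) = 4 (X(h) = 3 + 1 = 4)
J = -600 (J = (-94 - 56)*4 = -150*4 = -600)
U = -600
(-27075 + U)/(31031 + 47418) = (-27075 - 600)/(31031 + 47418) = -27675/78449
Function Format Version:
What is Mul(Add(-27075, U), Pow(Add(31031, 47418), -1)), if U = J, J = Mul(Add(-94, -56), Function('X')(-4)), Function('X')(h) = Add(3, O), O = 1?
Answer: Rational(-27675, 78449) ≈ -0.35278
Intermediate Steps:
Function('X')(h) = 4 (Function('X')(h) = Add(3, 1) = 4)
J = -600 (J = Mul(Add(-94, -56), 4) = Mul(-150, 4) = -600)
U = -600
Mul(Add(-27075, U), Pow(Add(31031, 47418), -1)) = Mul(Add(-27075, -600), Pow(Add(31031, 47418), -1)) = Mul(-27675, Pow(78449, -1)) = Mul(-27675, Rational(1, 78449)) = Rational(-27675, 78449)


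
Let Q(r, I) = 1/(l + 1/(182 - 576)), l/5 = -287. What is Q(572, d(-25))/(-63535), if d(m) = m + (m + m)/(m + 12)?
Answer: 394/35922117185 ≈ 1.0968e-8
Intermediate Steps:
l = -1435 (l = 5*(-287) = -1435)
d(m) = m + 2*m/(12 + m) (d(m) = m + (2*m)/(12 + m) = m + 2*m/(12 + m))
Q(r, I) = -394/565391 (Q(r, I) = 1/(-1435 + 1/(182 - 576)) = 1/(-1435 + 1/(-394)) = 1/(-1435 - 1/394) = 1/(-565391/394) = -394/565391)
Q(572, d(-25))/(-63535) = -394/565391/(-63535) = -394/565391*(-1/63535) = 394/35922117185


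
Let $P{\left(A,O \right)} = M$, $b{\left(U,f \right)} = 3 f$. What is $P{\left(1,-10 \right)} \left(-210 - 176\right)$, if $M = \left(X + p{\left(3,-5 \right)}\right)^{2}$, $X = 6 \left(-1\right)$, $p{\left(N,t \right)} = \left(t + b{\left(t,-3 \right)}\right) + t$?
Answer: $-241250$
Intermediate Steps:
$p{\left(N,t \right)} = -9 + 2 t$ ($p{\left(N,t \right)} = \left(t + 3 \left(-3\right)\right) + t = \left(t - 9\right) + t = \left(-9 + t\right) + t = -9 + 2 t$)
$X = -6$
$M = 625$ ($M = \left(-6 + \left(-9 + 2 \left(-5\right)\right)\right)^{2} = \left(-6 - 19\right)^{2} = \left(-25\right)^{2} = 625$)
$P{\left(A,O \right)} = 625$
$P{\left(1,-10 \right)} \left(-210 - 176\right) = 625 \left(-210 - 176\right) = 625 \left(-386\right) = -241250$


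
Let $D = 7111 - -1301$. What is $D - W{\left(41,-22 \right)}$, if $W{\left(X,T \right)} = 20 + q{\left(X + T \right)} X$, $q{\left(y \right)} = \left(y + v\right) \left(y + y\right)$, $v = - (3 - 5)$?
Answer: $-24326$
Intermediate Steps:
$v = 2$ ($v = \left(-1\right) \left(-2\right) = 2$)
$q{\left(y \right)} = 2 y \left(2 + y\right)$ ($q{\left(y \right)} = \left(y + 2\right) \left(y + y\right) = \left(2 + y\right) 2 y = 2 y \left(2 + y\right)$)
$D = 8412$ ($D = 7111 + 1301 = 8412$)
$W{\left(X,T \right)} = 20 + 2 X \left(T + X\right) \left(2 + T + X\right)$ ($W{\left(X,T \right)} = 20 + 2 \left(X + T\right) \left(2 + \left(X + T\right)\right) X = 20 + 2 \left(T + X\right) \left(2 + \left(T + X\right)\right) X = 20 + 2 \left(T + X\right) \left(2 + T + X\right) X = 20 + 2 X \left(T + X\right) \left(2 + T + X\right)$)
$D - W{\left(41,-22 \right)} = 8412 - \left(20 + 2 \cdot 41 \left(-22 + 41\right) \left(2 - 22 + 41\right)\right) = 8412 - \left(20 + 2 \cdot 41 \cdot 19 \cdot 21\right) = 8412 - \left(20 + 32718\right) = 8412 - 32738 = -24326$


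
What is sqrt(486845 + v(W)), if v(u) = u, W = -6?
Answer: sqrt(486839) ≈ 697.74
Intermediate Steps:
sqrt(486845 + v(W)) = sqrt(486845 - 6) = sqrt(486839)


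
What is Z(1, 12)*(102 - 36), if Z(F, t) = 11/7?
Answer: 726/7 ≈ 103.71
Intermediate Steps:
Z(F, t) = 11/7 (Z(F, t) = 11*(⅐) = 11/7)
Z(1, 12)*(102 - 36) = 11*(102 - 36)/7 = (11/7)*66 = 726/7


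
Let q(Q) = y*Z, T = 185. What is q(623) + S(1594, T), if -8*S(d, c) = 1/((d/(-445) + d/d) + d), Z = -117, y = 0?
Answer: -445/5665448 ≈ -7.8546e-5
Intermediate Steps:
q(Q) = 0 (q(Q) = 0*(-117) = 0)
S(d, c) = -1/(8*(1 + 444*d/445)) (S(d, c) = -1/(8*((d/(-445) + d/d) + d)) = -1/(8*((d*(-1/445) + 1) + d)) = -1/(8*((-d/445 + 1) + d)) = -1/(8*((1 - d/445) + d)) = -1/(8*(1 + 444*d/445)))
q(623) + S(1594, T) = 0 - 445/(3560 + 3552*1594) = 0 - 445/(3560 + 5661888) = 0 - 445/5665448 = -445/5665448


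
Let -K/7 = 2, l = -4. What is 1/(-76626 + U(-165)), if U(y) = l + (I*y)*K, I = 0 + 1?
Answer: -1/74320 ≈ -1.3455e-5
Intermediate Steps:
I = 1
K = -14 (K = -7*2 = -14)
U(y) = -4 - 14*y (U(y) = -4 + (1*y)*(-14) = -4 + y*(-14) = -4 - 14*y)
1/(-76626 + U(-165)) = 1/(-76626 + (-4 - 14*(-165))) = 1/(-76626 + (-4 + 2310)) = 1/(-76626 + 2306) = 1/(-74320) = -1/74320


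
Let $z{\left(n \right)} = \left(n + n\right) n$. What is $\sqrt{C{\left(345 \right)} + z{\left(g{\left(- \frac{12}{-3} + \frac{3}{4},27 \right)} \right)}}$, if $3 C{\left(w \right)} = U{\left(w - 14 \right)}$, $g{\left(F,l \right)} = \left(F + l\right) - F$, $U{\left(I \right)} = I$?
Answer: $\frac{\sqrt{14115}}{3} \approx 39.602$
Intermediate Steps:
$g{\left(F,l \right)} = l$
$C{\left(w \right)} = - \frac{14}{3} + \frac{w}{3}$ ($C{\left(w \right)} = \frac{w - 14}{3} = \frac{-14 + w}{3} = - \frac{14}{3} + \frac{w}{3}$)
$z{\left(n \right)} = 2 n^{2}$ ($z{\left(n \right)} = 2 n n = 2 n^{2}$)
$\sqrt{C{\left(345 \right)} + z{\left(g{\left(- \frac{12}{-3} + \frac{3}{4},27 \right)} \right)}} = \sqrt{\left(- \frac{14}{3} + \frac{1}{3} \cdot 345\right) + 2 \cdot 27^{2}} = \sqrt{\left(- \frac{14}{3} + 115\right) + 2 \cdot 729} = \sqrt{\frac{331}{3} + 1458} = \sqrt{\frac{4705}{3}} = \frac{\sqrt{14115}}{3}$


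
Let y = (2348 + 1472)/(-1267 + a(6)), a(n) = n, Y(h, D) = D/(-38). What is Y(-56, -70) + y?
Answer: -28445/23959 ≈ -1.1872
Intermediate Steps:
Y(h, D) = -D/38 (Y(h, D) = D*(-1/38) = -D/38)
y = -3820/1261 (y = (2348 + 1472)/(-1267 + 6) = 3820/(-1261) = 3820*(-1/1261) = -3820/1261 ≈ -3.0293)
Y(-56, -70) + y = -1/38*(-70) - 3820/1261 = 35/19 - 3820/1261 = -28445/23959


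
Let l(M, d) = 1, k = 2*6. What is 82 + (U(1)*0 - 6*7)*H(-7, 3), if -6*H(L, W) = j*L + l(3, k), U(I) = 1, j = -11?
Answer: 628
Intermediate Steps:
k = 12
H(L, W) = -1/6 + 11*L/6 (H(L, W) = -(-11*L + 1)/6 = -(1 - 11*L)/6 = -1/6 + 11*L/6)
82 + (U(1)*0 - 6*7)*H(-7, 3) = 82 + (1*0 - 6*7)*(-1/6 + (11/6)*(-7)) = 82 + (0 - 42)*(-1/6 - 77/6) = 82 - 42*(-13) = 82 + 546 = 628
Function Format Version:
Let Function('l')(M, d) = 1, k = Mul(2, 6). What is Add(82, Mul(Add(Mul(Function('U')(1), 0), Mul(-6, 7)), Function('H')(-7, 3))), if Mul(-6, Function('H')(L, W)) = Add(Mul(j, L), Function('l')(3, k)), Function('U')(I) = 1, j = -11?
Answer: 628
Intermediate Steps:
k = 12
Function('H')(L, W) = Add(Rational(-1, 6), Mul(Rational(11, 6), L)) (Function('H')(L, W) = Mul(Rational(-1, 6), Add(Mul(-11, L), 1)) = Mul(Rational(-1, 6), Add(1, Mul(-11, L))) = Add(Rational(-1, 6), Mul(Rational(11, 6), L)))
Add(82, Mul(Add(Mul(Function('U')(1), 0), Mul(-6, 7)), Function('H')(-7, 3))) = Add(82, Mul(Add(Mul(1, 0), Mul(-6, 7)), Add(Rational(-1, 6), Mul(Rational(11, 6), -7)))) = Add(82, Mul(Add(0, -42), Add(Rational(-1, 6), Rational(-77, 6)))) = Add(82, Mul(-42, -13)) = Add(82, 546) = 628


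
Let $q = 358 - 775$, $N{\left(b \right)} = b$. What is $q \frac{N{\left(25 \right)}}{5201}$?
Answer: $- \frac{10425}{5201} \approx -2.0044$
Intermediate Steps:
$q = -417$ ($q = 358 - 775 = -417$)
$q \frac{N{\left(25 \right)}}{5201} = - 417 \cdot \frac{25}{5201} = - 417 \cdot 25 \cdot \frac{1}{5201} = \left(-417\right) \frac{25}{5201} = - \frac{10425}{5201}$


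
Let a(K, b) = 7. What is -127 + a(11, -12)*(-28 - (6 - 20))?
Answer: -225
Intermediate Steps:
-127 + a(11, -12)*(-28 - (6 - 20)) = -127 + 7*(-28 - (6 - 20)) = -127 + 7*(-28 - 1*(-14)) = -127 + 7*(-28 + 14) = -127 + 7*(-14) = -127 - 98 = -225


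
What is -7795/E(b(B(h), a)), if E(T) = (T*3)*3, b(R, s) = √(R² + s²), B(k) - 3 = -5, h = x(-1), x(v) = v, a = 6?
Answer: -1559*√10/36 ≈ -136.94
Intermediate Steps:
h = -1
B(k) = -2 (B(k) = 3 - 5 = -2)
E(T) = 9*T (E(T) = (3*T)*3 = 9*T)
-7795/E(b(B(h), a)) = -7795*1/(9*√((-2)² + 6²)) = -7795*1/(9*√(4 + 36)) = -7795*√10/180 = -1559*√10/36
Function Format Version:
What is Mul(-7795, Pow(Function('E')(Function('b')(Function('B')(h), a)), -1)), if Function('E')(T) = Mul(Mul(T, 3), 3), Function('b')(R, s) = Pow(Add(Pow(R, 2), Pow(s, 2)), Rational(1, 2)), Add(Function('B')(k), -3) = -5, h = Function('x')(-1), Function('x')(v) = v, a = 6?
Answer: Mul(Rational(-1559, 36), Pow(10, Rational(1, 2))) ≈ -136.94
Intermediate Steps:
h = -1
Function('B')(k) = -2 (Function('B')(k) = Add(3, -5) = -2)
Function('E')(T) = Mul(9, T) (Function('E')(T) = Mul(Mul(3, T), 3) = Mul(9, T))
Mul(-7795, Pow(Function('E')(Function('b')(Function('B')(h), a)), -1)) = Mul(-7795, Pow(Mul(9, Pow(Add(Pow(-2, 2), Pow(6, 2)), Rational(1, 2))), -1)) = Mul(-7795, Pow(Mul(9, Pow(Add(4, 36), Rational(1, 2))), -1)) = Mul(-7795, Pow(Mul(9, Pow(40, Rational(1, 2))), -1)) = Mul(-7795, Pow(Mul(9, Mul(2, Pow(10, Rational(1, 2)))), -1)) = Mul(-7795, Pow(Mul(18, Pow(10, Rational(1, 2))), -1)) = Mul(-7795, Mul(Rational(1, 180), Pow(10, Rational(1, 2)))) = Mul(Rational(-1559, 36), Pow(10, Rational(1, 2)))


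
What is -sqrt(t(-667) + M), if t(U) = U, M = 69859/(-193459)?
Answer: -2*I*sqrt(6244228358627)/193459 ≈ -25.833*I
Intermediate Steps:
M = -69859/193459 (M = 69859*(-1/193459) = -69859/193459 ≈ -0.36110)
-sqrt(t(-667) + M) = -sqrt(-667 - 69859/193459) = -sqrt(-129107012/193459) = -2*I*sqrt(6244228358627)/193459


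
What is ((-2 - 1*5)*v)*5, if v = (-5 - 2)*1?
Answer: 245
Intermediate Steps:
v = -7 (v = -7*1 = -7)
((-2 - 1*5)*v)*5 = ((-2 - 1*5)*(-7))*5 = ((-2 - 5)*(-7))*5 = -7*(-7)*5 = 49*5 = 245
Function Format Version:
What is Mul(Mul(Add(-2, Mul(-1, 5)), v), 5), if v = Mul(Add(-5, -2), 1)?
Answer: 245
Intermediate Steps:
v = -7 (v = Mul(-7, 1) = -7)
Mul(Mul(Add(-2, Mul(-1, 5)), v), 5) = Mul(Mul(Add(-2, Mul(-1, 5)), -7), 5) = Mul(Mul(Add(-2, -5), -7), 5) = Mul(Mul(-7, -7), 5) = Mul(49, 5) = 245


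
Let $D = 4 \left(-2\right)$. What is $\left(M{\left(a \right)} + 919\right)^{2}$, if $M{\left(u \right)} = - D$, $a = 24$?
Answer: $859329$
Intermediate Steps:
$D = -8$
$M{\left(u \right)} = 8$ ($M{\left(u \right)} = \left(-1\right) \left(-8\right) = 8$)
$\left(M{\left(a \right)} + 919\right)^{2} = \left(8 + 919\right)^{2} = 927^{2} = 859329$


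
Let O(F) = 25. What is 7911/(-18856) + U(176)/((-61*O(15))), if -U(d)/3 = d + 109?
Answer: 811521/5751080 ≈ 0.14111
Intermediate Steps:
U(d) = -327 - 3*d (U(d) = -3*(d + 109) = -3*(109 + d) = -327 - 3*d)
7911/(-18856) + U(176)/((-61*O(15))) = 7911/(-18856) + (-327 - 3*176)/((-61*25)) = 7911*(-1/18856) + (-327 - 528)/(-1525) = -7911/18856 - 855*(-1/1525) = -7911/18856 + 171/305 = 811521/5751080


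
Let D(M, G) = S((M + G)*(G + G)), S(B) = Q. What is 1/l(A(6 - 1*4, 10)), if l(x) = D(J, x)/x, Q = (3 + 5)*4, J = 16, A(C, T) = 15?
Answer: 15/32 ≈ 0.46875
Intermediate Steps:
Q = 32 (Q = 8*4 = 32)
S(B) = 32
D(M, G) = 32
l(x) = 32/x
1/l(A(6 - 1*4, 10)) = 1/(32/15) = 15/32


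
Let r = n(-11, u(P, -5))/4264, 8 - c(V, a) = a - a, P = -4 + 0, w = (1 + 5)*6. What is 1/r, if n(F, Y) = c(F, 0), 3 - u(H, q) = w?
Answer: 533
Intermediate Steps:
w = 36 (w = 6*6 = 36)
P = -4
c(V, a) = 8 (c(V, a) = 8 - (a - a) = 8 - 1*0 = 8 + 0 = 8)
u(H, q) = -33 (u(H, q) = 3 - 1*36 = 3 - 36 = -33)
n(F, Y) = 8
r = 1/533 (r = 8/4264 = 8*(1/4264) = 1/533 ≈ 0.0018762)
1/r = 1/(1/533) = 533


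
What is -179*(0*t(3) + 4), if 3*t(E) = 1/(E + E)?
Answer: -716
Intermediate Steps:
t(E) = 1/(6*E) (t(E) = 1/(3*(E + E)) = 1/(3*((2*E))) = (1/(2*E))/3 = 1/(6*E))
-179*(0*t(3) + 4) = -179*(0*((⅙)/3) + 4) = -179*(0*((⅙)*(⅓)) + 4) = -179*(0*(1/18) + 4) = -179*(0 + 4) = -179*4 = -716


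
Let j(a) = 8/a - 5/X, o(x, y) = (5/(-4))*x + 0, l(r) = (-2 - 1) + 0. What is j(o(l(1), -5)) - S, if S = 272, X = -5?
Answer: -4033/15 ≈ -268.87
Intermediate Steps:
l(r) = -3 (l(r) = -3 + 0 = -3)
o(x, y) = -5*x/4 (o(x, y) = (5*(-1/4))*x + 0 = -5*x/4 + 0 = -5*x/4)
j(a) = 1 + 8/a (j(a) = 8/a - 5/(-5) = 8/a - 5*(-1/5) = 8/a + 1 = 1 + 8/a)
j(o(l(1), -5)) - S = (8 - 5/4*(-3))/((-5/4*(-3))) - 1*272 = (8 + 15/4)/(15/4) - 272 = (4/15)*(47/4) - 272 = 47/15 - 272 = -4033/15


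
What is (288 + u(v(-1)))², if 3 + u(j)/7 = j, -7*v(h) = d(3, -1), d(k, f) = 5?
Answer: 68644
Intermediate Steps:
v(h) = -5/7 (v(h) = -⅐*5 = -5/7)
u(j) = -21 + 7*j
(288 + u(v(-1)))² = (288 + (-21 + 7*(-5/7)))² = (288 + (-21 - 5))² = (288 - 26)² = 262² = 68644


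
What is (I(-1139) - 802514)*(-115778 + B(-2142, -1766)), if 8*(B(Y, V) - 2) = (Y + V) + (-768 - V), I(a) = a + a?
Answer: 93468341682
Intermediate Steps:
I(a) = 2*a
B(Y, V) = -94 + Y/8 (B(Y, V) = 2 + ((Y + V) + (-768 - V))/8 = 2 + ((V + Y) + (-768 - V))/8 = 2 + (-768 + Y)/8 = 2 + (-96 + Y/8) = -94 + Y/8)
(I(-1139) - 802514)*(-115778 + B(-2142, -1766)) = (2*(-1139) - 802514)*(-115778 + (-94 + (⅛)*(-2142))) = (-2278 - 802514)*(-115778 + (-94 - 1071/4)) = -804792*(-115778 - 1447/4) = -804792*(-464559/4) = 93468341682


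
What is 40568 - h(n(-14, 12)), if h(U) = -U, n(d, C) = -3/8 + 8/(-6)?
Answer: 973591/24 ≈ 40566.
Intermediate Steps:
n(d, C) = -41/24 (n(d, C) = -3*⅛ + 8*(-⅙) = -3/8 - 4/3 = -41/24)
40568 - h(n(-14, 12)) = 40568 - (-1)*(-41)/24 = 40568 - 1*41/24 = 40568 - 41/24 = 973591/24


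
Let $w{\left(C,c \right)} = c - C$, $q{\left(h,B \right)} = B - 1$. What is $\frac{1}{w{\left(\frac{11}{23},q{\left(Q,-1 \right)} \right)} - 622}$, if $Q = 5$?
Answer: $- \frac{23}{14363} \approx -0.0016013$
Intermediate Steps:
$q{\left(h,B \right)} = -1 + B$
$\frac{1}{w{\left(\frac{11}{23},q{\left(Q,-1 \right)} \right)} - 622} = \frac{1}{\left(\left(-1 - 1\right) - \frac{11}{23}\right) - 622} = \frac{1}{\left(-2 - 11 \cdot \frac{1}{23}\right) - 622} = \frac{1}{\left(-2 - \frac{11}{23}\right) - 622} = \frac{1}{- \frac{57}{23} - 622} = \frac{1}{- \frac{14363}{23}} = - \frac{23}{14363}$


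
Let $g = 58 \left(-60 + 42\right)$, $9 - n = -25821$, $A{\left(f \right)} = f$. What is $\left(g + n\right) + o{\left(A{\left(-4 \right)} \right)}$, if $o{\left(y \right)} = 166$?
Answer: $24952$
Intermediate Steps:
$n = 25830$ ($n = 9 - -25821 = 9 + 25821 = 25830$)
$g = -1044$ ($g = 58 \left(-18\right) = -1044$)
$\left(g + n\right) + o{\left(A{\left(-4 \right)} \right)} = \left(-1044 + 25830\right) + 166 = 24786 + 166 = 24952$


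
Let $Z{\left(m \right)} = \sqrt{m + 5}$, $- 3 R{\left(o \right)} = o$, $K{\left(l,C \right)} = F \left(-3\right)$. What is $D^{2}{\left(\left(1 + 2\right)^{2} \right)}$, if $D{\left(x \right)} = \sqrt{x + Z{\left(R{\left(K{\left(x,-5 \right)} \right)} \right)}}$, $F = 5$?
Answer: $9 + \sqrt{10} \approx 12.162$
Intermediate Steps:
$K{\left(l,C \right)} = -15$ ($K{\left(l,C \right)} = 5 \left(-3\right) = -15$)
$R{\left(o \right)} = - \frac{o}{3}$
$Z{\left(m \right)} = \sqrt{5 + m}$
$D{\left(x \right)} = \sqrt{x + \sqrt{10}}$ ($D{\left(x \right)} = \sqrt{x + \sqrt{5 - -5}} = \sqrt{x + \sqrt{5 + 5}} = \sqrt{x + \sqrt{10}}$)
$D^{2}{\left(\left(1 + 2\right)^{2} \right)} = \left(\sqrt{\left(1 + 2\right)^{2} + \sqrt{10}}\right)^{2} = \left(\sqrt{3^{2} + \sqrt{10}}\right)^{2} = \left(\sqrt{9 + \sqrt{10}}\right)^{2} = 9 + \sqrt{10}$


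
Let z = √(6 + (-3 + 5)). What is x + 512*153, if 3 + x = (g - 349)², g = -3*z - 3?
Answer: 202309 + 4224*√2 ≈ 2.0828e+5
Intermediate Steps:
z = 2*√2 (z = √(6 + 2) = √8 = 2*√2 ≈ 2.8284)
g = -3 - 6*√2 (g = -6*√2 - 3 = -3 - 6*√2 ≈ -11.485)
x = -3 + (-352 - 6*√2)² (x = -3 + ((-3 - 6*√2) - 349)² = -3 + (-352 - 6*√2)² ≈ 1.2995e+5)
x + 512*153 = (123973 + 4224*√2) + 512*153 = (123973 + 4224*√2) + 78336 = 202309 + 4224*√2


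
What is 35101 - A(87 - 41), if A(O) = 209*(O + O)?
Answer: 15873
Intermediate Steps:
A(O) = 418*O (A(O) = 209*(2*O) = 418*O)
35101 - A(87 - 41) = 35101 - 418*(87 - 41) = 35101 - 418*46 = 35101 - 1*19228 = 35101 - 19228 = 15873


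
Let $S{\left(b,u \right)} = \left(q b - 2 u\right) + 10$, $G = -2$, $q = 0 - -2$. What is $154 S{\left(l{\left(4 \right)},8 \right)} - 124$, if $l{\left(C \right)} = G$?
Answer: $-1664$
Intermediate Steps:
$q = 2$ ($q = 0 + 2 = 2$)
$l{\left(C \right)} = -2$
$S{\left(b,u \right)} = 10 - 2 u + 2 b$ ($S{\left(b,u \right)} = \left(2 b - 2 u\right) + 10 = \left(- 2 u + 2 b\right) + 10 = 10 - 2 u + 2 b$)
$154 S{\left(l{\left(4 \right)},8 \right)} - 124 = 154 \left(10 - 16 + 2 \left(-2\right)\right) - 124 = 154 \left(10 - 16 - 4\right) - 124 = 154 \left(-10\right) - 124 = -1540 - 124 = -1664$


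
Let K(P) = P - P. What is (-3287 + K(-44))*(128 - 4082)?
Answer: 12996798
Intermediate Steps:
K(P) = 0
(-3287 + K(-44))*(128 - 4082) = (-3287 + 0)*(128 - 4082) = -3287*(-3954) = 12996798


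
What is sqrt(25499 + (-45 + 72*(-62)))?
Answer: sqrt(20990) ≈ 144.88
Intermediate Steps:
sqrt(25499 + (-45 + 72*(-62))) = sqrt(25499 + (-45 - 4464)) = sqrt(25499 - 4509) = sqrt(20990)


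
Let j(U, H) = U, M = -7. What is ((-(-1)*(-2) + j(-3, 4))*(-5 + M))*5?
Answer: 300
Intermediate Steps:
((-(-1)*(-2) + j(-3, 4))*(-5 + M))*5 = ((-(-1)*(-2) - 3)*(-5 - 7))*5 = ((-1*2 - 3)*(-12))*5 = ((-2 - 3)*(-12))*5 = -5*(-12)*5 = 60*5 = 300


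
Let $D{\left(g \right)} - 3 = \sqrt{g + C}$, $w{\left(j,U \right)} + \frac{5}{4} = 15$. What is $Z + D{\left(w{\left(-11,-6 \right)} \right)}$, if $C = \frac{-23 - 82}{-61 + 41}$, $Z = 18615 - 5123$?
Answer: $13495 + \sqrt{19} \approx 13499.0$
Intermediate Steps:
$w{\left(j,U \right)} = \frac{55}{4}$ ($w{\left(j,U \right)} = - \frac{5}{4} + 15 = \frac{55}{4}$)
$Z = 13492$
$C = \frac{21}{4}$ ($C = \frac{-23 - 82}{-20} = \left(-105\right) \left(- \frac{1}{20}\right) = \frac{21}{4} \approx 5.25$)
$D{\left(g \right)} = 3 + \sqrt{\frac{21}{4} + g}$ ($D{\left(g \right)} = 3 + \sqrt{g + \frac{21}{4}} = 3 + \sqrt{\frac{21}{4} + g}$)
$Z + D{\left(w{\left(-11,-6 \right)} \right)} = 13492 + \left(3 + \frac{\sqrt{21 + 4 \cdot \frac{55}{4}}}{2}\right) = 13492 + \left(3 + \frac{\sqrt{21 + 55}}{2}\right) = 13492 + \left(3 + \frac{\sqrt{76}}{2}\right) = 13492 + \left(3 + \frac{2 \sqrt{19}}{2}\right) = 13492 + \left(3 + \sqrt{19}\right) = 13495 + \sqrt{19}$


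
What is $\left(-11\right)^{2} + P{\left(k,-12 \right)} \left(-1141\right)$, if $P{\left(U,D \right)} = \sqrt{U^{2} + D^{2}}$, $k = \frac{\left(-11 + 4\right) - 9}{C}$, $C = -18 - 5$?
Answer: $121 - \frac{4564 \sqrt{4777}}{23} \approx -13594.0$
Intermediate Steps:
$C = -23$
$k = \frac{16}{23}$ ($k = \frac{\left(-11 + 4\right) - 9}{-23} = \left(-7 - 9\right) \left(- \frac{1}{23}\right) = \left(-16\right) \left(- \frac{1}{23}\right) = \frac{16}{23} \approx 0.69565$)
$P{\left(U,D \right)} = \sqrt{D^{2} + U^{2}}$
$\left(-11\right)^{2} + P{\left(k,-12 \right)} \left(-1141\right) = \left(-11\right)^{2} + \sqrt{\left(-12\right)^{2} + \left(\frac{16}{23}\right)^{2}} \left(-1141\right) = 121 + \sqrt{144 + \frac{256}{529}} \left(-1141\right) = 121 + \sqrt{\frac{76432}{529}} \left(-1141\right) = 121 + \frac{4 \sqrt{4777}}{23} \left(-1141\right) = 121 - \frac{4564 \sqrt{4777}}{23}$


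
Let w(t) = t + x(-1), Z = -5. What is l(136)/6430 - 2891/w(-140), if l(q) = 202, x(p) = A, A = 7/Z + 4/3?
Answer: 139630676/6754715 ≈ 20.672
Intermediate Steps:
A = -1/15 (A = 7/(-5) + 4/3 = 7*(-⅕) + 4*(⅓) = -7/5 + 4/3 = -1/15 ≈ -0.066667)
x(p) = -1/15
w(t) = -1/15 + t (w(t) = t - 1/15 = -1/15 + t)
l(136)/6430 - 2891/w(-140) = 202/6430 - 2891/(-1/15 - 140) = 202*(1/6430) - 2891/(-2101/15) = 101/3215 - 2891*(-15/2101) = 101/3215 + 43365/2101 = 139630676/6754715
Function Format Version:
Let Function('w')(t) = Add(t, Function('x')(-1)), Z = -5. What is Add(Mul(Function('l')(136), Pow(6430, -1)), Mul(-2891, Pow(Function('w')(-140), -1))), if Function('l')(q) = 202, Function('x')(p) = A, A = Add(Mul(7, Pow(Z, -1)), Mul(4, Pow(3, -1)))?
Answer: Rational(139630676, 6754715) ≈ 20.672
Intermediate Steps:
A = Rational(-1, 15) (A = Add(Mul(7, Pow(-5, -1)), Mul(4, Pow(3, -1))) = Add(Mul(7, Rational(-1, 5)), Mul(4, Rational(1, 3))) = Add(Rational(-7, 5), Rational(4, 3)) = Rational(-1, 15) ≈ -0.066667)
Function('x')(p) = Rational(-1, 15)
Function('w')(t) = Add(Rational(-1, 15), t) (Function('w')(t) = Add(t, Rational(-1, 15)) = Add(Rational(-1, 15), t))
Add(Mul(Function('l')(136), Pow(6430, -1)), Mul(-2891, Pow(Function('w')(-140), -1))) = Add(Mul(202, Pow(6430, -1)), Mul(-2891, Pow(Add(Rational(-1, 15), -140), -1))) = Add(Mul(202, Rational(1, 6430)), Mul(-2891, Pow(Rational(-2101, 15), -1))) = Add(Rational(101, 3215), Mul(-2891, Rational(-15, 2101))) = Add(Rational(101, 3215), Rational(43365, 2101)) = Rational(139630676, 6754715)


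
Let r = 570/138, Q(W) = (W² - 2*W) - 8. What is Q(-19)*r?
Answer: 1615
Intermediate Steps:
Q(W) = -8 + W² - 2*W
r = 95/23 (r = 570*(1/138) = 95/23 ≈ 4.1304)
Q(-19)*r = (-8 + (-19)² - 2*(-19))*(95/23) = (-8 + 361 + 38)*(95/23) = 391*(95/23) = 1615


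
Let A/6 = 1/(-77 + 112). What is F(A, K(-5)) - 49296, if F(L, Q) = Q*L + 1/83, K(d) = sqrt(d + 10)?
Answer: -4091567/83 + 6*sqrt(5)/35 ≈ -49296.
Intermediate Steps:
A = 6/35 (A = 6/(-77 + 112) = 6/35 ≈ 0.17143)
K(d) = sqrt(10 + d)
F(L, Q) = 1/83 + L*Q (F(L, Q) = L*Q + 1/83 = 1/83 + L*Q)
F(A, K(-5)) - 49296 = (1/83 + 6*sqrt(10 - 5)/35) - 49296 = (1/83 + 6*sqrt(5)/35) - 49296 = -4091567/83 + 6*sqrt(5)/35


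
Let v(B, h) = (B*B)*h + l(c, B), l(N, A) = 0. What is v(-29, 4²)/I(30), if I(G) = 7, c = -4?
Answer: 13456/7 ≈ 1922.3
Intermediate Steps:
v(B, h) = h*B² (v(B, h) = (B*B)*h + 0 = B²*h + 0 = h*B² + 0 = h*B²)
v(-29, 4²)/I(30) = (4²*(-29)²)/7 = (16*841)*(⅐) = 13456*(⅐) = 13456/7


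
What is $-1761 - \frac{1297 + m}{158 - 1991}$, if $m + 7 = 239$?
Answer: $- \frac{3226384}{1833} \approx -1760.2$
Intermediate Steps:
$m = 232$ ($m = -7 + 239 = 232$)
$-1761 - \frac{1297 + m}{158 - 1991} = -1761 - \frac{1297 + 232}{158 - 1991} = -1761 - \frac{1529}{-1833} = -1761 - 1529 \left(- \frac{1}{1833}\right) = -1761 - - \frac{1529}{1833} = -1761 + \frac{1529}{1833} = - \frac{3226384}{1833}$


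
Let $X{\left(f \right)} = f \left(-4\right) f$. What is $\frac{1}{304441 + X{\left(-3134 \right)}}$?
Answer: $- \frac{1}{38983383} \approx -2.5652 \cdot 10^{-8}$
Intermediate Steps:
$X{\left(f \right)} = - 4 f^{2}$ ($X{\left(f \right)} = - 4 f f = - 4 f^{2}$)
$\frac{1}{304441 + X{\left(-3134 \right)}} = \frac{1}{304441 - 4 \left(-3134\right)^{2}} = \frac{1}{304441 - 39287824} = \frac{1}{-38983383} = - \frac{1}{38983383}$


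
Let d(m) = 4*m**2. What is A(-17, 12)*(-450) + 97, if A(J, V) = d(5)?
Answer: -44903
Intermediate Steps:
A(J, V) = 100 (A(J, V) = 4*5**2 = 4*25 = 100)
A(-17, 12)*(-450) + 97 = 100*(-450) + 97 = -45000 + 97 = -44903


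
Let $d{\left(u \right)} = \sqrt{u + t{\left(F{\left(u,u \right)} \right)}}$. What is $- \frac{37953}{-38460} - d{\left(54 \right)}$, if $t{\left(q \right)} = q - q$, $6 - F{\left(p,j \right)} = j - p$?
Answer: $\frac{12651}{12820} - 3 \sqrt{6} \approx -6.3616$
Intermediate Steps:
$F{\left(p,j \right)} = 6 + p - j$ ($F{\left(p,j \right)} = 6 - \left(j - p\right) = 6 + p - j$)
$t{\left(q \right)} = 0$
$d{\left(u \right)} = \sqrt{u}$ ($d{\left(u \right)} = \sqrt{u + 0} = \sqrt{u}$)
$- \frac{37953}{-38460} - d{\left(54 \right)} = - \frac{37953}{-38460} - \sqrt{54} = \left(-37953\right) \left(- \frac{1}{38460}\right) - 3 \sqrt{6} = \frac{12651}{12820} - 3 \sqrt{6}$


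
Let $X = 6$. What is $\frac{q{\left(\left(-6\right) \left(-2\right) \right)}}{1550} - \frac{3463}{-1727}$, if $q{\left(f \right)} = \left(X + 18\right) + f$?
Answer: $\frac{2714911}{1338425} \approx 2.0284$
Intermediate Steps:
$q{\left(f \right)} = 24 + f$ ($q{\left(f \right)} = \left(6 + 18\right) + f = 24 + f$)
$\frac{q{\left(\left(-6\right) \left(-2\right) \right)}}{1550} - \frac{3463}{-1727} = \frac{24 - -12}{1550} - \frac{3463}{-1727} = \left(24 + 12\right) \frac{1}{1550} - - \frac{3463}{1727} = 36 \cdot \frac{1}{1550} + \frac{3463}{1727} = \frac{18}{775} + \frac{3463}{1727} = \frac{2714911}{1338425}$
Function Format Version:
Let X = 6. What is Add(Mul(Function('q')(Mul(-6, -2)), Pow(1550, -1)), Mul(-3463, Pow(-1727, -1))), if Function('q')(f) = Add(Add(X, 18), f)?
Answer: Rational(2714911, 1338425) ≈ 2.0284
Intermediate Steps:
Function('q')(f) = Add(24, f) (Function('q')(f) = Add(Add(6, 18), f) = Add(24, f))
Add(Mul(Function('q')(Mul(-6, -2)), Pow(1550, -1)), Mul(-3463, Pow(-1727, -1))) = Add(Mul(Add(24, Mul(-6, -2)), Pow(1550, -1)), Mul(-3463, Pow(-1727, -1))) = Add(Mul(Add(24, 12), Rational(1, 1550)), Mul(-3463, Rational(-1, 1727))) = Add(Mul(36, Rational(1, 1550)), Rational(3463, 1727)) = Add(Rational(18, 775), Rational(3463, 1727)) = Rational(2714911, 1338425)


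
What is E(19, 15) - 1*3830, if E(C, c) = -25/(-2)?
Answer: -7635/2 ≈ -3817.5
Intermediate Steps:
E(C, c) = 25/2 (E(C, c) = -25*(-½) = 25/2)
E(19, 15) - 1*3830 = 25/2 - 1*3830 = 25/2 - 3830 = -7635/2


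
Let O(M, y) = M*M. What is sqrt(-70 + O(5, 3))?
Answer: 3*I*sqrt(5) ≈ 6.7082*I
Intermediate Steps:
O(M, y) = M**2
sqrt(-70 + O(5, 3)) = sqrt(-70 + 5**2) = sqrt(-70 + 25) = sqrt(-45) = 3*I*sqrt(5)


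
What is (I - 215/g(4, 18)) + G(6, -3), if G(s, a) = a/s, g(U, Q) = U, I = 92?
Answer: 151/4 ≈ 37.750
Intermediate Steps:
(I - 215/g(4, 18)) + G(6, -3) = (92 - 215/4) - 3/6 = (92 - 215*¼) - 3*⅙ = (92 - 215/4) - ½ = 153/4 - ½ = 151/4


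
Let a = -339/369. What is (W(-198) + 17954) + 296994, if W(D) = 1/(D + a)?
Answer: 7705832593/24467 ≈ 3.1495e+5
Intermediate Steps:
a = -113/123 (a = -339*1/369 = -113/123 ≈ -0.91870)
W(D) = 1/(-113/123 + D) (W(D) = 1/(D - 113/123) = 1/(-113/123 + D))
(W(-198) + 17954) + 296994 = (123/(-113 + 123*(-198)) + 17954) + 296994 = (123/(-113 - 24354) + 17954) + 296994 = (123/(-24467) + 17954) + 296994 = (123*(-1/24467) + 17954) + 296994 = (-123/24467 + 17954) + 296994 = 439280395/24467 + 296994 = 7705832593/24467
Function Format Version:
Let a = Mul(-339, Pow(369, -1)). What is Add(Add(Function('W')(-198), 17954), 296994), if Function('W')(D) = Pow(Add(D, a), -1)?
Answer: Rational(7705832593, 24467) ≈ 3.1495e+5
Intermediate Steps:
a = Rational(-113, 123) (a = Mul(-339, Rational(1, 369)) = Rational(-113, 123) ≈ -0.91870)
Function('W')(D) = Pow(Add(Rational(-113, 123), D), -1) (Function('W')(D) = Pow(Add(D, Rational(-113, 123)), -1) = Pow(Add(Rational(-113, 123), D), -1))
Add(Add(Function('W')(-198), 17954), 296994) = Add(Add(Mul(123, Pow(Add(-113, Mul(123, -198)), -1)), 17954), 296994) = Add(Add(Mul(123, Pow(Add(-113, -24354), -1)), 17954), 296994) = Add(Add(Mul(123, Pow(-24467, -1)), 17954), 296994) = Add(Add(Mul(123, Rational(-1, 24467)), 17954), 296994) = Add(Add(Rational(-123, 24467), 17954), 296994) = Add(Rational(439280395, 24467), 296994) = Rational(7705832593, 24467)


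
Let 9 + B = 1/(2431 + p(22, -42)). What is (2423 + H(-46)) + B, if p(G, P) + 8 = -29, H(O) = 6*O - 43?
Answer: 5015431/2394 ≈ 2095.0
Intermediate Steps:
H(O) = -43 + 6*O
p(G, P) = -37 (p(G, P) = -8 - 29 = -37)
B = -21545/2394 (B = -9 + 1/(2431 - 37) = -9 + 1/2394 = -21545/2394 ≈ -8.9996)
(2423 + H(-46)) + B = (2423 + (-43 + 6*(-46))) - 21545/2394 = (2423 + (-43 - 276)) - 21545/2394 = (2423 - 319) - 21545/2394 = 2104 - 21545/2394 = 5015431/2394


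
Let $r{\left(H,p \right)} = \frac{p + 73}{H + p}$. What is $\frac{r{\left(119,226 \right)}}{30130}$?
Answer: $\frac{13}{451950} \approx 2.8764 \cdot 10^{-5}$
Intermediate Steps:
$r{\left(H,p \right)} = \frac{73 + p}{H + p}$
$\frac{r{\left(119,226 \right)}}{30130} = \frac{\frac{1}{119 + 226} \left(73 + 226\right)}{30130} = \frac{1}{345} \cdot 299 \cdot \frac{1}{30130} = \frac{13}{15} \cdot \frac{1}{30130} = \frac{13}{451950}$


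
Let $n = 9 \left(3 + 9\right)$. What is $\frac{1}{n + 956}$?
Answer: $\frac{1}{1064} \approx 0.00093985$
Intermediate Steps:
$n = 108$ ($n = 9 \cdot 12 = 108$)
$\frac{1}{n + 956} = \frac{1}{108 + 956} = \frac{1}{1064}$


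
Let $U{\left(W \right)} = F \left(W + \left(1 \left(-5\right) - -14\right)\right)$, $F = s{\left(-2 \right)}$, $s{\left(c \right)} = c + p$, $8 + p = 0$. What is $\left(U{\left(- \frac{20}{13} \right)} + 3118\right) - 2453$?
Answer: $\frac{7675}{13} \approx 590.38$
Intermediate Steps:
$p = -8$ ($p = -8 + 0 = -8$)
$s{\left(c \right)} = -8 + c$ ($s{\left(c \right)} = c - 8 = -8 + c$)
$F = -10$ ($F = -8 - 2 = -10$)
$U{\left(W \right)} = -90 - 10 W$ ($U{\left(W \right)} = - 10 \left(W + \left(1 \left(-5\right) - -14\right)\right) = - 10 \left(W + \left(-5 + 14\right)\right) = - 10 \left(W + 9\right) = - 10 \left(9 + W\right) = -90 - 10 W$)
$\left(U{\left(- \frac{20}{13} \right)} + 3118\right) - 2453 = \left(\left(-90 - 10 \left(- \frac{20}{13}\right)\right) + 3118\right) - 2453 = \left(\left(-90 - 10 \left(\left(-20\right) \frac{1}{13}\right)\right) + 3118\right) - 2453 = \left(\left(-90 - - \frac{200}{13}\right) + 3118\right) - 2453 = \left(\left(-90 + \frac{200}{13}\right) + 3118\right) - 2453 = \left(- \frac{970}{13} + 3118\right) - 2453 = \frac{39564}{13} - 2453 = \frac{7675}{13}$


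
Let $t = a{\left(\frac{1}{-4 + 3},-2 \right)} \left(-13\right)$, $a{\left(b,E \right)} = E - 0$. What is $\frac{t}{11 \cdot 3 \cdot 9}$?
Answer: $\frac{26}{297} \approx 0.087542$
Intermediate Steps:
$a{\left(b,E \right)} = E$ ($a{\left(b,E \right)} = E + 0 = E$)
$t = 26$ ($t = \left(-2\right) \left(-13\right) = 26$)
$\frac{t}{11 \cdot 3 \cdot 9} = \frac{26}{11 \cdot 3 \cdot 9} = \frac{26}{33 \cdot 9} = \frac{26}{297}$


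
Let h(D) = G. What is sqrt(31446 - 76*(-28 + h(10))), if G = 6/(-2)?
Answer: sqrt(33802) ≈ 183.85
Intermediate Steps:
G = -3 (G = 6*(-1/2) = -3)
h(D) = -3
sqrt(31446 - 76*(-28 + h(10))) = sqrt(31446 - 76*(-28 - 3)) = sqrt(31446 - 76*(-31)) = sqrt(31446 + 2356) = sqrt(33802)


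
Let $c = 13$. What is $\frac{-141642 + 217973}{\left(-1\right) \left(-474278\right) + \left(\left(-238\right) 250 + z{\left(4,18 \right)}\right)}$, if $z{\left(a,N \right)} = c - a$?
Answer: $\frac{76331}{414787} \approx 0.18402$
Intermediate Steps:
$z{\left(a,N \right)} = 13 - a$
$\frac{-141642 + 217973}{\left(-1\right) \left(-474278\right) + \left(\left(-238\right) 250 + z{\left(4,18 \right)}\right)} = \frac{-141642 + 217973}{\left(-1\right) \left(-474278\right) + \left(\left(-238\right) 250 + \left(13 - 4\right)\right)} = \frac{76331}{474278 + \left(-59500 + \left(13 - 4\right)\right)} = \frac{76331}{474278 + \left(-59500 + 9\right)} = \frac{76331}{474278 - 59491} = \frac{76331}{414787}$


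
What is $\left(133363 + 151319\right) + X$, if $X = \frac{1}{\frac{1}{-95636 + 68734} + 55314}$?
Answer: $\frac{423623107523716}{1488057227} \approx 2.8468 \cdot 10^{5}$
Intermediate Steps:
$X = \frac{26902}{1488057227}$ ($X = \frac{1}{\frac{1}{-26902} + 55314} = \frac{1}{- \frac{1}{26902} + 55314} = \frac{1}{\frac{1488057227}{26902}} = \frac{26902}{1488057227} \approx 1.8079 \cdot 10^{-5}$)
$\left(133363 + 151319\right) + X = \left(133363 + 151319\right) + \frac{26902}{1488057227} = 284682 + \frac{26902}{1488057227} = \frac{423623107523716}{1488057227}$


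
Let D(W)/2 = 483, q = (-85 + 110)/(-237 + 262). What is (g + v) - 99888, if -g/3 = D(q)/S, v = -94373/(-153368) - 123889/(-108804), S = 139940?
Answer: -767279656408157459/7681533022920 ≈ -99886.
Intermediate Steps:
q = 1 (q = 25/25 = 25*(1/25) = 1)
D(W) = 966 (D(W) = 2*483 = 966)
v = 385115369/219566472 (v = -94373*(-1/153368) - 123889*(-1/108804) = 4967/8072 + 123889/108804 = 385115369/219566472 ≈ 1.7540)
g = -1449/69970 (g = -2898/139940 = -3*483/69970 = -1449/69970 ≈ -0.020709)
(g + v) - 99888 = (-1449/69970 + 385115369/219566472) - 99888 = 13314185275501/7681533022920 - 99888 = -767279656408157459/7681533022920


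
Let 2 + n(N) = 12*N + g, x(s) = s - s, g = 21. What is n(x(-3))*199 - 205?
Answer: 3576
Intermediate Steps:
x(s) = 0
n(N) = 19 + 12*N (n(N) = -2 + (12*N + 21) = -2 + (21 + 12*N) = 19 + 12*N)
n(x(-3))*199 - 205 = (19 + 12*0)*199 - 205 = (19 + 0)*199 - 205 = 19*199 - 205 = 3781 - 205 = 3576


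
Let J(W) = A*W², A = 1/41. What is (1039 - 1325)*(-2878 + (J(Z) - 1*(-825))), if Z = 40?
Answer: 23615878/41 ≈ 5.7600e+5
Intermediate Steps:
A = 1/41 ≈ 0.024390
J(W) = W²/41
(1039 - 1325)*(-2878 + (J(Z) - 1*(-825))) = (1039 - 1325)*(-2878 + ((1/41)*40² - 1*(-825))) = -286*(-2878 + ((1/41)*1600 + 825)) = -286*(-2878 + (1600/41 + 825)) = -286*(-2878 + 35425/41) = -286*(-82573/41) = 23615878/41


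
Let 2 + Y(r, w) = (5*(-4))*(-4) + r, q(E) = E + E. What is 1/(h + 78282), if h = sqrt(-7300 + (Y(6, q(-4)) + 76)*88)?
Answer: 13047/1021344124 - sqrt(1695)/3064032372 ≈ 1.2761e-5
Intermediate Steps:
q(E) = 2*E
Y(r, w) = 78 + r (Y(r, w) = -2 + ((5*(-4))*(-4) + r) = -2 + (-20*(-4) + r) = -2 + (80 + r) = 78 + r)
h = 2*sqrt(1695) (h = sqrt(-7300 + ((78 + 6) + 76)*88) = sqrt(-7300 + (84 + 76)*88) = sqrt(-7300 + 160*88) = sqrt(-7300 + 14080) = sqrt(6780) = 2*sqrt(1695) ≈ 82.341)
1/(h + 78282) = 1/(2*sqrt(1695) + 78282) = 1/(78282 + 2*sqrt(1695))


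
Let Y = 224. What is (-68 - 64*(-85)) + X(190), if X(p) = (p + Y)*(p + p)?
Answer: 162692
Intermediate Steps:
X(p) = 2*p*(224 + p) (X(p) = (p + 224)*(p + p) = (224 + p)*(2*p) = 2*p*(224 + p))
(-68 - 64*(-85)) + X(190) = (-68 - 64*(-85)) + 2*190*(224 + 190) = (-68 + 5440) + 2*190*414 = 5372 + 157320 = 162692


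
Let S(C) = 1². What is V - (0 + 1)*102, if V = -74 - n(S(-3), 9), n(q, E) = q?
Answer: -177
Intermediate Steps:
S(C) = 1
V = -75 (V = -74 - 1*1 = -74 - 1 = -75)
V - (0 + 1)*102 = -75 - (0 + 1)*102 = -75 - 102 = -177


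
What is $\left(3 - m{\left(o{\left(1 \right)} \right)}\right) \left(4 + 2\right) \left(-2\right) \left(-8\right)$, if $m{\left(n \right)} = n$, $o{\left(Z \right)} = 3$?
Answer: $0$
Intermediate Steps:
$\left(3 - m{\left(o{\left(1 \right)} \right)}\right) \left(4 + 2\right) \left(-2\right) \left(-8\right) = \left(3 - 3\right) \left(4 + 2\right) \left(-2\right) \left(-8\right) = \left(3 - 3\right) 6 \left(-2\right) \left(-8\right) = 0 \left(-12\right) \left(-8\right) = 0 \left(-8\right) = 0$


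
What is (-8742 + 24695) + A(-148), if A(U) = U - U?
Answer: 15953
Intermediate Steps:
A(U) = 0
(-8742 + 24695) + A(-148) = (-8742 + 24695) + 0 = 15953 + 0 = 15953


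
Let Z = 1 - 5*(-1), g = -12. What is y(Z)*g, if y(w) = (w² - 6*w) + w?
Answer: -72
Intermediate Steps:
Z = 6 (Z = 1 + 5 = 6)
y(w) = w² - 5*w
y(Z)*g = (6*(-5 + 6))*(-12) = (6*1)*(-12) = 6*(-12) = -72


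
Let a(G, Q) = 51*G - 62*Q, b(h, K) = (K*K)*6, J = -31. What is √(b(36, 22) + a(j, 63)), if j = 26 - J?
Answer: √1905 ≈ 43.646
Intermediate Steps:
b(h, K) = 6*K² (b(h, K) = K²*6 = 6*K²)
j = 57 (j = 26 - 1*(-31) = 26 + 31 = 57)
a(G, Q) = -62*Q + 51*G
√(b(36, 22) + a(j, 63)) = √(6*22² + (-62*63 + 51*57)) = √(6*484 + (-3906 + 2907)) = √(2904 - 999) = √1905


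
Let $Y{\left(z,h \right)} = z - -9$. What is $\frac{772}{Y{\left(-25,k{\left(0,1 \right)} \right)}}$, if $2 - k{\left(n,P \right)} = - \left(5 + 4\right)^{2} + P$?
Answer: $- \frac{193}{4} \approx -48.25$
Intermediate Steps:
$k{\left(n,P \right)} = 83 - P$ ($k{\left(n,P \right)} = 2 - \left(- \left(5 + 4\right)^{2} + P\right) = 2 - \left(- 9^{2} + P\right) = 2 - \left(\left(-1\right) 81 + P\right) = 2 - \left(-81 + P\right) = 83 - P$)
$Y{\left(z,h \right)} = 9 + z$ ($Y{\left(z,h \right)} = z + 9 = 9 + z$)
$\frac{772}{Y{\left(-25,k{\left(0,1 \right)} \right)}} = \frac{772}{9 - 25} = \frac{772}{-16} = 772 \left(- \frac{1}{16}\right) = - \frac{193}{4}$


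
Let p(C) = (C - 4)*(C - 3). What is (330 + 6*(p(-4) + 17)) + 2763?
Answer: 3531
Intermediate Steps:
p(C) = (-4 + C)*(-3 + C)
(330 + 6*(p(-4) + 17)) + 2763 = (330 + 6*((12 + (-4)² - 7*(-4)) + 17)) + 2763 = (330 + 6*((12 + 16 + 28) + 17)) + 2763 = (330 + 6*(56 + 17)) + 2763 = (330 + 6*73) + 2763 = (330 + 438) + 2763 = 768 + 2763 = 3531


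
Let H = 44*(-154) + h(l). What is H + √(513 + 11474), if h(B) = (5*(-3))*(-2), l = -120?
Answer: -6746 + √11987 ≈ -6636.5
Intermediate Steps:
h(B) = 30 (h(B) = -15*(-2) = 30)
H = -6746 (H = 44*(-154) + 30 = -6776 + 30 = -6746)
H + √(513 + 11474) = -6746 + √(513 + 11474) = -6746 + √11987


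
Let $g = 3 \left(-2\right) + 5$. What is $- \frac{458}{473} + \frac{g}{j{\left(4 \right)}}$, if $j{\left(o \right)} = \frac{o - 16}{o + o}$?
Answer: $- \frac{428}{1419} \approx -0.30162$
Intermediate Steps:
$j{\left(o \right)} = \frac{-16 + o}{2 o}$
$g = -1$ ($g = -6 + 5 = -1$)
$- \frac{458}{473} + \frac{g}{j{\left(4 \right)}} = - \frac{458}{473} - \frac{1}{\frac{1}{2} \cdot \frac{1}{4} \left(-16 + 4\right)} = \left(-458\right) \frac{1}{473} - \frac{1}{\frac{1}{2} \cdot \frac{1}{4} \left(-12\right)} = - \frac{458}{473} - \frac{1}{- \frac{3}{2}} = - \frac{458}{473} - - \frac{2}{3} = - \frac{458}{473} + \frac{2}{3} = - \frac{428}{1419}$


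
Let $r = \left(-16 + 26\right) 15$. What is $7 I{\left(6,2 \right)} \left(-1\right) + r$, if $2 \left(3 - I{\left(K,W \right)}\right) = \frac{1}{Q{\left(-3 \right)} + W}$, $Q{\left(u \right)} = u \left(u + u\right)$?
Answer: $\frac{5167}{40} \approx 129.18$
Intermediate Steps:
$Q{\left(u \right)} = 2 u^{2}$ ($Q{\left(u \right)} = u 2 u = 2 u^{2}$)
$I{\left(K,W \right)} = 3 - \frac{1}{2 \left(18 + W\right)}$ ($I{\left(K,W \right)} = 3 - \frac{1}{2 \left(2 \left(-3\right)^{2} + W\right)} = 3 - \frac{1}{2 \left(2 \cdot 9 + W\right)} = 3 - \frac{1}{2 \left(18 + W\right)}$)
$r = 150$ ($r = 10 \cdot 15 = 150$)
$7 I{\left(6,2 \right)} \left(-1\right) + r = 7 \frac{107 + 6 \cdot 2}{2 \left(18 + 2\right)} \left(-1\right) + 150 = 7 \frac{107 + 12}{2 \cdot 20} \left(-1\right) + 150 = 7 \cdot \frac{1}{2} \cdot \frac{1}{20} \cdot 119 \left(-1\right) + 150 = 7 \cdot \frac{119}{40} \left(-1\right) + 150 = \frac{833}{40} \left(-1\right) + 150 = - \frac{833}{40} + 150 = \frac{5167}{40}$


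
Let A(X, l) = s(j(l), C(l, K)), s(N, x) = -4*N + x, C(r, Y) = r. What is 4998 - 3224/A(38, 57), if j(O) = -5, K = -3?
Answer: 381622/77 ≈ 4956.1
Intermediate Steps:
s(N, x) = x - 4*N
A(X, l) = 20 + l (A(X, l) = l - 4*(-5) = l + 20 = 20 + l)
4998 - 3224/A(38, 57) = 4998 - 3224/(20 + 57) = 4998 - 3224/77 = 381622/77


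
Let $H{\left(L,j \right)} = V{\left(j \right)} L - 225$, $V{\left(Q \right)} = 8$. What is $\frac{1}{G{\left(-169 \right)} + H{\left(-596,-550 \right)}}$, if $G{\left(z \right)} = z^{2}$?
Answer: $\frac{1}{23568} \approx 4.243 \cdot 10^{-5}$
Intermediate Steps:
$H{\left(L,j \right)} = -225 + 8 L$ ($H{\left(L,j \right)} = 8 L - 225 = -225 + 8 L$)
$\frac{1}{G{\left(-169 \right)} + H{\left(-596,-550 \right)}} = \frac{1}{\left(-169\right)^{2} + \left(-225 + 8 \left(-596\right)\right)} = \frac{1}{28561 - 4993} = \frac{1}{23568}$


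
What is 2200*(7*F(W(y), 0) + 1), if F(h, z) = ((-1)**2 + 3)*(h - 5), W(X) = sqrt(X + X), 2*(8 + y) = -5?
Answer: -305800 + 61600*I*sqrt(21) ≈ -3.058e+5 + 2.8229e+5*I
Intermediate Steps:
y = -21/2 (y = -8 + (1/2)*(-5) = -8 - 5/2 = -21/2 ≈ -10.500)
W(X) = sqrt(2)*sqrt(X) (W(X) = sqrt(2*X) = sqrt(2)*sqrt(X))
F(h, z) = -20 + 4*h (F(h, z) = (1 + 3)*(-5 + h) = 4*(-5 + h) = -20 + 4*h)
2200*(7*F(W(y), 0) + 1) = 2200*(7*(-20 + 4*(sqrt(2)*sqrt(-21/2))) + 1) = 2200*(7*(-20 + 4*(sqrt(2)*(I*sqrt(42)/2))) + 1) = 2200*(7*(-20 + 4*(I*sqrt(21))) + 1) = 2200*(7*(-20 + 4*I*sqrt(21)) + 1) = 2200*((-140 + 28*I*sqrt(21)) + 1) = 2200*(-139 + 28*I*sqrt(21)) = -305800 + 61600*I*sqrt(21)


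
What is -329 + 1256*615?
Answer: 772111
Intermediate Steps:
-329 + 1256*615 = -329 + 772440 = 772111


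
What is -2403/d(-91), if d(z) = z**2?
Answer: -2403/8281 ≈ -0.29018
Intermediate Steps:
-2403/d(-91) = -2403/((-91)**2) = -2403/8281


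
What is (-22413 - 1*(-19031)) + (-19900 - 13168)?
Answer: -36450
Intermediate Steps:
(-22413 - 1*(-19031)) + (-19900 - 13168) = (-22413 + 19031) - 33068 = -3382 - 33068 = -36450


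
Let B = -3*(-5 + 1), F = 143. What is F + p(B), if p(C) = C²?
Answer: 287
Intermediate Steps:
B = 12 (B = -3*(-4) = 12)
F + p(B) = 143 + 12² = 143 + 144 = 287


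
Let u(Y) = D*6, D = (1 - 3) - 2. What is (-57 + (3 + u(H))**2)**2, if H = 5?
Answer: 147456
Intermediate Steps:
D = -4 (D = -2 - 2 = -4)
u(Y) = -24 (u(Y) = -4*6 = -24)
(-57 + (3 + u(H))**2)**2 = (-57 + (3 - 24)**2)**2 = (-57 + (-21)**2)**2 = (-57 + 441)**2 = 384**2 = 147456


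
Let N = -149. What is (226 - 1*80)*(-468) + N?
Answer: -68477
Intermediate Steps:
(226 - 1*80)*(-468) + N = (226 - 1*80)*(-468) - 149 = (226 - 80)*(-468) - 149 = 146*(-468) - 149 = -68328 - 149 = -68477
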